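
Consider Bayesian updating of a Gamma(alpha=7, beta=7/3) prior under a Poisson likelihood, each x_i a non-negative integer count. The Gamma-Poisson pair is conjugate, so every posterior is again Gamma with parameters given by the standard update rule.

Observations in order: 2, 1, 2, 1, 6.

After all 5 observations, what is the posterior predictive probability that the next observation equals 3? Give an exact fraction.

230290666343897902068249133056/1136868377216160297393798828125

obs 1: x=2 → posterior Gamma(9, 10/3)
obs 2: x=1 → posterior Gamma(10, 13/3)
obs 3: x=2 → posterior Gamma(12, 16/3)
obs 4: x=1 → posterior Gamma(13, 19/3)
obs 5: x=6 → posterior Gamma(19, 22/3)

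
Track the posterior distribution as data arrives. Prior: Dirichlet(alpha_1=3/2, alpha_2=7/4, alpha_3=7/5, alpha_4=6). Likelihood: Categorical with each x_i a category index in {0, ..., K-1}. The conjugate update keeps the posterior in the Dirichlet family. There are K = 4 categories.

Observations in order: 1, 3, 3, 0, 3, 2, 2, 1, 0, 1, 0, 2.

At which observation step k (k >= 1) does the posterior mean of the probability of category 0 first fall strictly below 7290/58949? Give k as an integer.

obs 1: x=1 → posterior Dirichlet(3/2, 11/4, 7/5, 6)
obs 2: x=3 → posterior Dirichlet(3/2, 11/4, 7/5, 7)
obs 3: x=3 → posterior Dirichlet(3/2, 11/4, 7/5, 8)
obs 4: x=0 → posterior Dirichlet(5/2, 11/4, 7/5, 8)
obs 5: x=3 → posterior Dirichlet(5/2, 11/4, 7/5, 9)
obs 6: x=2 → posterior Dirichlet(5/2, 11/4, 12/5, 9)
obs 7: x=2 → posterior Dirichlet(5/2, 11/4, 17/5, 9)
obs 8: x=1 → posterior Dirichlet(5/2, 15/4, 17/5, 9)
obs 9: x=0 → posterior Dirichlet(7/2, 15/4, 17/5, 9)
obs 10: x=1 → posterior Dirichlet(7/2, 19/4, 17/5, 9)
obs 11: x=0 → posterior Dirichlet(9/2, 19/4, 17/5, 9)
obs 12: x=2 → posterior Dirichlet(9/2, 19/4, 22/5, 9)

k = 2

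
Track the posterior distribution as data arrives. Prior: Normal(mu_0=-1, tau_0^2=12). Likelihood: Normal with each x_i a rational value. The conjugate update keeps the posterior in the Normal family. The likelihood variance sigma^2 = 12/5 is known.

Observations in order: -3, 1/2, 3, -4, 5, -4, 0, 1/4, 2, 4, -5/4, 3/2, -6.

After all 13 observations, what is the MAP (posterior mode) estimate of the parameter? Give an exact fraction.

-1/6

obs 1: x=-3 → posterior Normal(-8/3, 2)
obs 2: x=1/2 → posterior Normal(-27/22, 12/11)
obs 3: x=3 → posterior Normal(3/32, 3/4)
obs 4: x=-4 → posterior Normal(-37/42, 4/7)
obs 5: x=5 → posterior Normal(1/4, 6/13)
obs 6: x=-4 → posterior Normal(-27/62, 12/31)
obs 7: x=0 → posterior Normal(-3/8, 1/3)
obs 8: x=1/4 → posterior Normal(-49/164, 12/41)
obs 9: x=2 → posterior Normal(-9/184, 6/23)
obs 10: x=4 → posterior Normal(71/204, 4/17)
obs 11: x=-5/4 → posterior Normal(23/112, 3/14)
obs 12: x=3/2 → posterior Normal(19/61, 12/61)
obs 13: x=-6 → posterior Normal(-1/6, 2/11)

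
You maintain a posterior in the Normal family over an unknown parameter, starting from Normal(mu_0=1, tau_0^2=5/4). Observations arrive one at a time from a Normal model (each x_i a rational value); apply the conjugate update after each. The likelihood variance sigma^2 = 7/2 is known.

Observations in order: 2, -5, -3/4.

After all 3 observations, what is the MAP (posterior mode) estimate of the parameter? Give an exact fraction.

obs 1: x=2 → posterior Normal(24/19, 35/38)
obs 2: x=-5 → posterior Normal(-1/24, 35/48)
obs 3: x=-3/4 → posterior Normal(-19/116, 35/58)

-19/116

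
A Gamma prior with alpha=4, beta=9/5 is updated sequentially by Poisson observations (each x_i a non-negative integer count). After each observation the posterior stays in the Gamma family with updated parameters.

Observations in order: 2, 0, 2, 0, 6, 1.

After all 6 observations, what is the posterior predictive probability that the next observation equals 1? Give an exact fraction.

55084621392835347131444925/197352587024076973231046656

obs 1: x=2 → posterior Gamma(6, 14/5)
obs 2: x=0 → posterior Gamma(6, 19/5)
obs 3: x=2 → posterior Gamma(8, 24/5)
obs 4: x=0 → posterior Gamma(8, 29/5)
obs 5: x=6 → posterior Gamma(14, 34/5)
obs 6: x=1 → posterior Gamma(15, 39/5)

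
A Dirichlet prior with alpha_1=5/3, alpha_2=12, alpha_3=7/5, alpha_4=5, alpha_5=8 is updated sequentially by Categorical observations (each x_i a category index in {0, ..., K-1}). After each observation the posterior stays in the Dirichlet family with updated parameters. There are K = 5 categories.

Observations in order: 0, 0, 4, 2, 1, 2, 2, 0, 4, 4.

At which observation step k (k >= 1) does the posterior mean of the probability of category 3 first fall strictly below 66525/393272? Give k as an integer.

obs 1: x=0 → posterior Dirichlet(8/3, 12, 7/5, 5, 8)
obs 2: x=0 → posterior Dirichlet(11/3, 12, 7/5, 5, 8)
obs 3: x=4 → posterior Dirichlet(11/3, 12, 7/5, 5, 9)
obs 4: x=2 → posterior Dirichlet(11/3, 12, 12/5, 5, 9)
obs 5: x=1 → posterior Dirichlet(11/3, 13, 12/5, 5, 9)
obs 6: x=2 → posterior Dirichlet(11/3, 13, 17/5, 5, 9)
obs 7: x=2 → posterior Dirichlet(11/3, 13, 22/5, 5, 9)
obs 8: x=0 → posterior Dirichlet(14/3, 13, 22/5, 5, 9)
obs 9: x=4 → posterior Dirichlet(14/3, 13, 22/5, 5, 10)
obs 10: x=4 → posterior Dirichlet(14/3, 13, 22/5, 5, 11)

k = 2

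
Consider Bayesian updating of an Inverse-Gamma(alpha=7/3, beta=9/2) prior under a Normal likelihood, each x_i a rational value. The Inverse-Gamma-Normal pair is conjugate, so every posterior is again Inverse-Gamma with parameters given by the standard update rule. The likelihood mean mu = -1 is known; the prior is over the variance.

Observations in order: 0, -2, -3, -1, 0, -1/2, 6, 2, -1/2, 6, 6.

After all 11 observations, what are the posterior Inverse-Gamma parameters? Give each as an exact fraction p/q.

alpha=47/6, beta=345/4

obs 1: x=0 → posterior Inverse-Gamma(17/6, 5)
obs 2: x=-2 → posterior Inverse-Gamma(10/3, 11/2)
obs 3: x=-3 → posterior Inverse-Gamma(23/6, 15/2)
obs 4: x=-1 → posterior Inverse-Gamma(13/3, 15/2)
obs 5: x=0 → posterior Inverse-Gamma(29/6, 8)
obs 6: x=-1/2 → posterior Inverse-Gamma(16/3, 65/8)
obs 7: x=6 → posterior Inverse-Gamma(35/6, 261/8)
obs 8: x=2 → posterior Inverse-Gamma(19/3, 297/8)
obs 9: x=-1/2 → posterior Inverse-Gamma(41/6, 149/4)
obs 10: x=6 → posterior Inverse-Gamma(22/3, 247/4)
obs 11: x=6 → posterior Inverse-Gamma(47/6, 345/4)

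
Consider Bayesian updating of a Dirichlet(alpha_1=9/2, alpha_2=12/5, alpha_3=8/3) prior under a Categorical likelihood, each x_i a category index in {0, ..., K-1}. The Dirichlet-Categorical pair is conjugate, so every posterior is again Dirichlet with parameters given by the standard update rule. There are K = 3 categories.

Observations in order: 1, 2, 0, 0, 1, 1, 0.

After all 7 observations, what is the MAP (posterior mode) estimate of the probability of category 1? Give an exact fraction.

obs 1: x=1 → posterior Dirichlet(9/2, 17/5, 8/3)
obs 2: x=2 → posterior Dirichlet(9/2, 17/5, 11/3)
obs 3: x=0 → posterior Dirichlet(11/2, 17/5, 11/3)
obs 4: x=0 → posterior Dirichlet(13/2, 17/5, 11/3)
obs 5: x=1 → posterior Dirichlet(13/2, 22/5, 11/3)
obs 6: x=1 → posterior Dirichlet(13/2, 27/5, 11/3)
obs 7: x=0 → posterior Dirichlet(15/2, 27/5, 11/3)

12/37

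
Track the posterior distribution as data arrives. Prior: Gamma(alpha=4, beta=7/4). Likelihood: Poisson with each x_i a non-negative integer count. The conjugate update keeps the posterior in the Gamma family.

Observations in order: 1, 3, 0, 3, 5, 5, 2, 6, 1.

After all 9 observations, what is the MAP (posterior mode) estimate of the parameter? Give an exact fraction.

116/43

obs 1: x=1 → posterior Gamma(5, 11/4)
obs 2: x=3 → posterior Gamma(8, 15/4)
obs 3: x=0 → posterior Gamma(8, 19/4)
obs 4: x=3 → posterior Gamma(11, 23/4)
obs 5: x=5 → posterior Gamma(16, 27/4)
obs 6: x=5 → posterior Gamma(21, 31/4)
obs 7: x=2 → posterior Gamma(23, 35/4)
obs 8: x=6 → posterior Gamma(29, 39/4)
obs 9: x=1 → posterior Gamma(30, 43/4)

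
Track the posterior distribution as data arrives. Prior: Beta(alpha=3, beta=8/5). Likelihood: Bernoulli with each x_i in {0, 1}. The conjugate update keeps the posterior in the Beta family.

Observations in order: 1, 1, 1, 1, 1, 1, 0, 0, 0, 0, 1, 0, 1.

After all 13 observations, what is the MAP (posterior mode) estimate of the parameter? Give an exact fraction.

obs 1: x=1 → posterior Beta(4, 8/5)
obs 2: x=1 → posterior Beta(5, 8/5)
obs 3: x=1 → posterior Beta(6, 8/5)
obs 4: x=1 → posterior Beta(7, 8/5)
obs 5: x=1 → posterior Beta(8, 8/5)
obs 6: x=1 → posterior Beta(9, 8/5)
obs 7: x=0 → posterior Beta(9, 13/5)
obs 8: x=0 → posterior Beta(9, 18/5)
obs 9: x=0 → posterior Beta(9, 23/5)
obs 10: x=0 → posterior Beta(9, 28/5)
obs 11: x=1 → posterior Beta(10, 28/5)
obs 12: x=0 → posterior Beta(10, 33/5)
obs 13: x=1 → posterior Beta(11, 33/5)

25/39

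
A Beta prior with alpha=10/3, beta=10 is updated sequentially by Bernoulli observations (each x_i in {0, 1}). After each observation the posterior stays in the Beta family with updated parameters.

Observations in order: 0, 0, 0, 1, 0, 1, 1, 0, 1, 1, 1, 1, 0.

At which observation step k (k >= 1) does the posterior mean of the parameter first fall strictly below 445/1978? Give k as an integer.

k = 2

obs 1: x=0 → posterior Beta(10/3, 11)
obs 2: x=0 → posterior Beta(10/3, 12)
obs 3: x=0 → posterior Beta(10/3, 13)
obs 4: x=1 → posterior Beta(13/3, 13)
obs 5: x=0 → posterior Beta(13/3, 14)
obs 6: x=1 → posterior Beta(16/3, 14)
obs 7: x=1 → posterior Beta(19/3, 14)
obs 8: x=0 → posterior Beta(19/3, 15)
obs 9: x=1 → posterior Beta(22/3, 15)
obs 10: x=1 → posterior Beta(25/3, 15)
obs 11: x=1 → posterior Beta(28/3, 15)
obs 12: x=1 → posterior Beta(31/3, 15)
obs 13: x=0 → posterior Beta(31/3, 16)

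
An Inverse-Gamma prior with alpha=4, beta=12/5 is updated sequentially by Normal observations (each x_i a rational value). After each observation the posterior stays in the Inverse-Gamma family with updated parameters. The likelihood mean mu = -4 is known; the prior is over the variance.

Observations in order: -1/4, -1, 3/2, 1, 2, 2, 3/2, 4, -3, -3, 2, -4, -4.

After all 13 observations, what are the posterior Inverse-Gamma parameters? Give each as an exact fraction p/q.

obs 1: x=-1/4 → posterior Inverse-Gamma(9/2, 1509/160)
obs 2: x=-1 → posterior Inverse-Gamma(5, 2229/160)
obs 3: x=3/2 → posterior Inverse-Gamma(11/2, 4649/160)
obs 4: x=1 → posterior Inverse-Gamma(6, 6649/160)
obs 5: x=2 → posterior Inverse-Gamma(13/2, 9529/160)
obs 6: x=2 → posterior Inverse-Gamma(7, 12409/160)
obs 7: x=3/2 → posterior Inverse-Gamma(15/2, 14829/160)
obs 8: x=4 → posterior Inverse-Gamma(8, 19949/160)
obs 9: x=-3 → posterior Inverse-Gamma(17/2, 20029/160)
obs 10: x=-3 → posterior Inverse-Gamma(9, 20109/160)
obs 11: x=2 → posterior Inverse-Gamma(19/2, 22989/160)
obs 12: x=-4 → posterior Inverse-Gamma(10, 22989/160)
obs 13: x=-4 → posterior Inverse-Gamma(21/2, 22989/160)

alpha=21/2, beta=22989/160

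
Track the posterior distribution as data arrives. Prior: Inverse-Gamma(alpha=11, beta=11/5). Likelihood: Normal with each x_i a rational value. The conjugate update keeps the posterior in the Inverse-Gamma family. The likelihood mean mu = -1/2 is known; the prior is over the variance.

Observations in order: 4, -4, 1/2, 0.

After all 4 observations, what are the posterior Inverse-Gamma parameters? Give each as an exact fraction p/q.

alpha=13, beta=763/40

obs 1: x=4 → posterior Inverse-Gamma(23/2, 493/40)
obs 2: x=-4 → posterior Inverse-Gamma(12, 369/20)
obs 3: x=1/2 → posterior Inverse-Gamma(25/2, 379/20)
obs 4: x=0 → posterior Inverse-Gamma(13, 763/40)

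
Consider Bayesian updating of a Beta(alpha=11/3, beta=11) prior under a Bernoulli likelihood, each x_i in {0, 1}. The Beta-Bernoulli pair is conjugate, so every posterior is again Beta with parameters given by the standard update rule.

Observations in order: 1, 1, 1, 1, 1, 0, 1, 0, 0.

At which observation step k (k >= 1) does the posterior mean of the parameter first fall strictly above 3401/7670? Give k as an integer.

obs 1: x=1 → posterior Beta(14/3, 11)
obs 2: x=1 → posterior Beta(17/3, 11)
obs 3: x=1 → posterior Beta(20/3, 11)
obs 4: x=1 → posterior Beta(23/3, 11)
obs 5: x=1 → posterior Beta(26/3, 11)
obs 6: x=0 → posterior Beta(26/3, 12)
obs 7: x=1 → posterior Beta(29/3, 12)
obs 8: x=0 → posterior Beta(29/3, 13)
obs 9: x=0 → posterior Beta(29/3, 14)

k = 7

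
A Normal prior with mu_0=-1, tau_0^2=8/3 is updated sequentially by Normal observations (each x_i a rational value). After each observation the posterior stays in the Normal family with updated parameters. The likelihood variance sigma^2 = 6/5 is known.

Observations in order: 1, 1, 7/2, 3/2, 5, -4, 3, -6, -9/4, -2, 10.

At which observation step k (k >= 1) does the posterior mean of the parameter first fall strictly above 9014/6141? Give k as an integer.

k = 4

obs 1: x=1 → posterior Normal(11/29, 24/29)
obs 2: x=1 → posterior Normal(31/49, 24/49)
obs 3: x=7/2 → posterior Normal(101/69, 8/23)
obs 4: x=3/2 → posterior Normal(131/89, 24/89)
obs 5: x=5 → posterior Normal(231/109, 24/109)
obs 6: x=-4 → posterior Normal(151/129, 8/43)
obs 7: x=3 → posterior Normal(211/149, 24/149)
obs 8: x=-6 → posterior Normal(7/13, 24/169)
obs 9: x=-9/4 → posterior Normal(46/189, 8/63)
obs 10: x=-2 → posterior Normal(6/209, 24/209)
obs 11: x=10 → posterior Normal(206/229, 24/229)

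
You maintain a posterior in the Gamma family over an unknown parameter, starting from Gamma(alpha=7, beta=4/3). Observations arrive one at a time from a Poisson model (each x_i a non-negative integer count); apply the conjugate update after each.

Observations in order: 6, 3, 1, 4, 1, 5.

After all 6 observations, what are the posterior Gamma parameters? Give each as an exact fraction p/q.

alpha=27, beta=22/3

obs 1: x=6 → posterior Gamma(13, 7/3)
obs 2: x=3 → posterior Gamma(16, 10/3)
obs 3: x=1 → posterior Gamma(17, 13/3)
obs 4: x=4 → posterior Gamma(21, 16/3)
obs 5: x=1 → posterior Gamma(22, 19/3)
obs 6: x=5 → posterior Gamma(27, 22/3)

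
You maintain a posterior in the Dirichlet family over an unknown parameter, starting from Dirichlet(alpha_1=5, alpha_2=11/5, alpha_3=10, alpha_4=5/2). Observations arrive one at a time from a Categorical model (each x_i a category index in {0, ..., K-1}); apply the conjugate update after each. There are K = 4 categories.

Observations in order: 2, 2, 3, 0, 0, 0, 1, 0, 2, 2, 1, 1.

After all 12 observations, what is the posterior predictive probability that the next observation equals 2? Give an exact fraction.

140/317

obs 1: x=2 → posterior Dirichlet(5, 11/5, 11, 5/2)
obs 2: x=2 → posterior Dirichlet(5, 11/5, 12, 5/2)
obs 3: x=3 → posterior Dirichlet(5, 11/5, 12, 7/2)
obs 4: x=0 → posterior Dirichlet(6, 11/5, 12, 7/2)
obs 5: x=0 → posterior Dirichlet(7, 11/5, 12, 7/2)
obs 6: x=0 → posterior Dirichlet(8, 11/5, 12, 7/2)
obs 7: x=1 → posterior Dirichlet(8, 16/5, 12, 7/2)
obs 8: x=0 → posterior Dirichlet(9, 16/5, 12, 7/2)
obs 9: x=2 → posterior Dirichlet(9, 16/5, 13, 7/2)
obs 10: x=2 → posterior Dirichlet(9, 16/5, 14, 7/2)
obs 11: x=1 → posterior Dirichlet(9, 21/5, 14, 7/2)
obs 12: x=1 → posterior Dirichlet(9, 26/5, 14, 7/2)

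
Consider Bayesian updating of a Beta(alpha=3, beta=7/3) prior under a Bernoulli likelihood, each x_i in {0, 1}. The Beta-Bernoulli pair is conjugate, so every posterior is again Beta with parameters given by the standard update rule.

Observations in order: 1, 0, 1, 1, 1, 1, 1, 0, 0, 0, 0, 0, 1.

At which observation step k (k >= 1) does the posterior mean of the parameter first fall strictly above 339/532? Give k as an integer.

obs 1: x=1 → posterior Beta(4, 7/3)
obs 2: x=0 → posterior Beta(4, 10/3)
obs 3: x=1 → posterior Beta(5, 10/3)
obs 4: x=1 → posterior Beta(6, 10/3)
obs 5: x=1 → posterior Beta(7, 10/3)
obs 6: x=1 → posterior Beta(8, 10/3)
obs 7: x=1 → posterior Beta(9, 10/3)
obs 8: x=0 → posterior Beta(9, 13/3)
obs 9: x=0 → posterior Beta(9, 16/3)
obs 10: x=0 → posterior Beta(9, 19/3)
obs 11: x=0 → posterior Beta(9, 22/3)
obs 12: x=0 → posterior Beta(9, 25/3)
obs 13: x=1 → posterior Beta(10, 25/3)

k = 4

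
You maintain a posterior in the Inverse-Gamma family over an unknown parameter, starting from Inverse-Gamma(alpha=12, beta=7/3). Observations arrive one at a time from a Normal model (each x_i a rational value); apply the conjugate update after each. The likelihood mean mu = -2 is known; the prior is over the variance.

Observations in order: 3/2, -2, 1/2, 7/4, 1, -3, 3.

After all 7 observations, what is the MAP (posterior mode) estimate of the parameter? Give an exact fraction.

obs 1: x=3/2 → posterior Inverse-Gamma(25/2, 203/24)
obs 2: x=-2 → posterior Inverse-Gamma(13, 203/24)
obs 3: x=1/2 → posterior Inverse-Gamma(27/2, 139/12)
obs 4: x=7/4 → posterior Inverse-Gamma(14, 1787/96)
obs 5: x=1 → posterior Inverse-Gamma(29/2, 2219/96)
obs 6: x=-3 → posterior Inverse-Gamma(15, 2267/96)
obs 7: x=3 → posterior Inverse-Gamma(31/2, 3467/96)

3467/1584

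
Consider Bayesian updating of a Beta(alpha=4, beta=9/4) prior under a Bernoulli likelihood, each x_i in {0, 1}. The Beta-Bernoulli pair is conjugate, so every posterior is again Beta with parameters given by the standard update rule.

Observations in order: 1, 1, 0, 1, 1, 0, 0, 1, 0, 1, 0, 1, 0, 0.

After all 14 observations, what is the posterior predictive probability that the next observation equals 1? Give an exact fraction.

obs 1: x=1 → posterior Beta(5, 9/4)
obs 2: x=1 → posterior Beta(6, 9/4)
obs 3: x=0 → posterior Beta(6, 13/4)
obs 4: x=1 → posterior Beta(7, 13/4)
obs 5: x=1 → posterior Beta(8, 13/4)
obs 6: x=0 → posterior Beta(8, 17/4)
obs 7: x=0 → posterior Beta(8, 21/4)
obs 8: x=1 → posterior Beta(9, 21/4)
obs 9: x=0 → posterior Beta(9, 25/4)
obs 10: x=1 → posterior Beta(10, 25/4)
obs 11: x=0 → posterior Beta(10, 29/4)
obs 12: x=1 → posterior Beta(11, 29/4)
obs 13: x=0 → posterior Beta(11, 33/4)
obs 14: x=0 → posterior Beta(11, 37/4)

44/81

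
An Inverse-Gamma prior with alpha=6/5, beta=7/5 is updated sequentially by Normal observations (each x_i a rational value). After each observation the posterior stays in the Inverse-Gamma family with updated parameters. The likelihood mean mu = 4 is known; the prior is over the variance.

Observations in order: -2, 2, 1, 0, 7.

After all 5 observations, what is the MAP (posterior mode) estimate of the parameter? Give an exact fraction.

obs 1: x=-2 → posterior Inverse-Gamma(17/10, 97/5)
obs 2: x=2 → posterior Inverse-Gamma(11/5, 107/5)
obs 3: x=1 → posterior Inverse-Gamma(27/10, 259/10)
obs 4: x=0 → posterior Inverse-Gamma(16/5, 339/10)
obs 5: x=7 → posterior Inverse-Gamma(37/10, 192/5)

384/47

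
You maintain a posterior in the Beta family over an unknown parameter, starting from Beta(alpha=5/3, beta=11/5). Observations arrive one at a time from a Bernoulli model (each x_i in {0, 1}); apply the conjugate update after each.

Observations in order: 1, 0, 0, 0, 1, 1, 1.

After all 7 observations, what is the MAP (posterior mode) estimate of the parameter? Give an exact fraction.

obs 1: x=1 → posterior Beta(8/3, 11/5)
obs 2: x=0 → posterior Beta(8/3, 16/5)
obs 3: x=0 → posterior Beta(8/3, 21/5)
obs 4: x=0 → posterior Beta(8/3, 26/5)
obs 5: x=1 → posterior Beta(11/3, 26/5)
obs 6: x=1 → posterior Beta(14/3, 26/5)
obs 7: x=1 → posterior Beta(17/3, 26/5)

10/19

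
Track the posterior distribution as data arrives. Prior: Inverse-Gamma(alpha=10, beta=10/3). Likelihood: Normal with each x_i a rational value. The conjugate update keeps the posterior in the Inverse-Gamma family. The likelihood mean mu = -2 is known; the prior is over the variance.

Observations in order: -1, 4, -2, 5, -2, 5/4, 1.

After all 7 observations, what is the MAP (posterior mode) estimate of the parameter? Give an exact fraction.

obs 1: x=-1 → posterior Inverse-Gamma(21/2, 23/6)
obs 2: x=4 → posterior Inverse-Gamma(11, 131/6)
obs 3: x=-2 → posterior Inverse-Gamma(23/2, 131/6)
obs 4: x=5 → posterior Inverse-Gamma(12, 139/3)
obs 5: x=-2 → posterior Inverse-Gamma(25/2, 139/3)
obs 6: x=5/4 → posterior Inverse-Gamma(13, 4955/96)
obs 7: x=1 → posterior Inverse-Gamma(27/2, 5387/96)

5387/1392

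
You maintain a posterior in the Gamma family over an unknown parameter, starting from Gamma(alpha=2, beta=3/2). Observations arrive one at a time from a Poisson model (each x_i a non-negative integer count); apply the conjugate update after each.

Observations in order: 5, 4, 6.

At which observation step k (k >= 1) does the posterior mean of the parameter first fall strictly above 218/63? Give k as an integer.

k = 3

obs 1: x=5 → posterior Gamma(7, 5/2)
obs 2: x=4 → posterior Gamma(11, 7/2)
obs 3: x=6 → posterior Gamma(17, 9/2)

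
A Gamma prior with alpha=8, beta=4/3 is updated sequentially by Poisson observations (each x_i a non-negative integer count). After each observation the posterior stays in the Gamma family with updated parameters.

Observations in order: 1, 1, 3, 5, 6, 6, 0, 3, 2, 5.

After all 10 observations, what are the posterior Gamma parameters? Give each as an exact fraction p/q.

alpha=40, beta=34/3

obs 1: x=1 → posterior Gamma(9, 7/3)
obs 2: x=1 → posterior Gamma(10, 10/3)
obs 3: x=3 → posterior Gamma(13, 13/3)
obs 4: x=5 → posterior Gamma(18, 16/3)
obs 5: x=6 → posterior Gamma(24, 19/3)
obs 6: x=6 → posterior Gamma(30, 22/3)
obs 7: x=0 → posterior Gamma(30, 25/3)
obs 8: x=3 → posterior Gamma(33, 28/3)
obs 9: x=2 → posterior Gamma(35, 31/3)
obs 10: x=5 → posterior Gamma(40, 34/3)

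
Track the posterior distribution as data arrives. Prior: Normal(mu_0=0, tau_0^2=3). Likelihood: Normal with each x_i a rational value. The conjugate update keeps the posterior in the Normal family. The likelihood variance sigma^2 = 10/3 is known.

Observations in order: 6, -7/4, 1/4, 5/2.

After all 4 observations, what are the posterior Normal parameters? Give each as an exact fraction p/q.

obs 1: x=6 → posterior Normal(54/19, 30/19)
obs 2: x=-7/4 → posterior Normal(153/112, 15/14)
obs 3: x=1/4 → posterior Normal(81/74, 30/37)
obs 4: x=5/2 → posterior Normal(63/46, 15/23)

mu_0=63/46, tau_0^2=15/23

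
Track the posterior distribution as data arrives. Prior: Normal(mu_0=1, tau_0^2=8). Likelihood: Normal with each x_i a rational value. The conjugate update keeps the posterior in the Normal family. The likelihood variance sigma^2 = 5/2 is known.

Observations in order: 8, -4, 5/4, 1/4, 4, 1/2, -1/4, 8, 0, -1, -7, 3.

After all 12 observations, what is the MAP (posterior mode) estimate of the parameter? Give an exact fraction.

obs 1: x=8 → posterior Normal(19/3, 40/21)
obs 2: x=-4 → posterior Normal(69/37, 40/37)
obs 3: x=5/4 → posterior Normal(89/53, 40/53)
obs 4: x=1/4 → posterior Normal(31/23, 40/69)
obs 5: x=4 → posterior Normal(157/85, 8/17)
obs 6: x=1/2 → posterior Normal(165/101, 40/101)
obs 7: x=-1/4 → posterior Normal(161/117, 40/117)
obs 8: x=8 → posterior Normal(289/133, 40/133)
obs 9: x=0 → posterior Normal(289/149, 40/149)
obs 10: x=-1 → posterior Normal(91/55, 8/33)
obs 11: x=-7 → posterior Normal(161/181, 40/181)
obs 12: x=3 → posterior Normal(209/197, 40/197)

209/197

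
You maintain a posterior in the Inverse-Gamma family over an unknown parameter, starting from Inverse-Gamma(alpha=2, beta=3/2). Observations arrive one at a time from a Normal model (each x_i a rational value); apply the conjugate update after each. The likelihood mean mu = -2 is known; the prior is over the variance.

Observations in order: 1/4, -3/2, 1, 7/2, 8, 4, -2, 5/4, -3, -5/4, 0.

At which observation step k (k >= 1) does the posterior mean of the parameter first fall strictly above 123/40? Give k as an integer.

obs 1: x=1/4 → posterior Inverse-Gamma(5/2, 129/32)
obs 2: x=-3/2 → posterior Inverse-Gamma(3, 133/32)
obs 3: x=1 → posterior Inverse-Gamma(7/2, 277/32)
obs 4: x=7/2 → posterior Inverse-Gamma(4, 761/32)
obs 5: x=8 → posterior Inverse-Gamma(9/2, 2361/32)
obs 6: x=4 → posterior Inverse-Gamma(5, 2937/32)
obs 7: x=-2 → posterior Inverse-Gamma(11/2, 2937/32)
obs 8: x=5/4 → posterior Inverse-Gamma(6, 1553/16)
obs 9: x=-3 → posterior Inverse-Gamma(13/2, 1561/16)
obs 10: x=-5/4 → posterior Inverse-Gamma(7, 3131/32)
obs 11: x=0 → posterior Inverse-Gamma(15/2, 3195/32)

k = 3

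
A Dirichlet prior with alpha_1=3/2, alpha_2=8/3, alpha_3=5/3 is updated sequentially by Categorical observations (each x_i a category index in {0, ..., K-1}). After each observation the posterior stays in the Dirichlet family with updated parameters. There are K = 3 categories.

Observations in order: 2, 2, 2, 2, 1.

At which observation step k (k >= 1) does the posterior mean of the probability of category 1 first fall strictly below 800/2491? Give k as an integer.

k = 3

obs 1: x=2 → posterior Dirichlet(3/2, 8/3, 8/3)
obs 2: x=2 → posterior Dirichlet(3/2, 8/3, 11/3)
obs 3: x=2 → posterior Dirichlet(3/2, 8/3, 14/3)
obs 4: x=2 → posterior Dirichlet(3/2, 8/3, 17/3)
obs 5: x=1 → posterior Dirichlet(3/2, 11/3, 17/3)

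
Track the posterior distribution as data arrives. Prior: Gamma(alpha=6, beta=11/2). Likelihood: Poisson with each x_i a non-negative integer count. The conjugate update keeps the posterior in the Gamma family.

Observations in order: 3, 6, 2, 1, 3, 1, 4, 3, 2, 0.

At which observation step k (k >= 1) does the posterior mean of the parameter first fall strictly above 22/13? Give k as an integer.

k = 2

obs 1: x=3 → posterior Gamma(9, 13/2)
obs 2: x=6 → posterior Gamma(15, 15/2)
obs 3: x=2 → posterior Gamma(17, 17/2)
obs 4: x=1 → posterior Gamma(18, 19/2)
obs 5: x=3 → posterior Gamma(21, 21/2)
obs 6: x=1 → posterior Gamma(22, 23/2)
obs 7: x=4 → posterior Gamma(26, 25/2)
obs 8: x=3 → posterior Gamma(29, 27/2)
obs 9: x=2 → posterior Gamma(31, 29/2)
obs 10: x=0 → posterior Gamma(31, 31/2)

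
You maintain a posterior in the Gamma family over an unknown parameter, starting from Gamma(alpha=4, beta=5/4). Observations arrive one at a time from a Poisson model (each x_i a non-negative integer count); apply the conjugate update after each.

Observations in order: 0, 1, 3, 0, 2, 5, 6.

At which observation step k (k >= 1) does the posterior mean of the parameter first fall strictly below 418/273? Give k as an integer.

obs 1: x=0 → posterior Gamma(4, 9/4)
obs 2: x=1 → posterior Gamma(5, 13/4)
obs 3: x=3 → posterior Gamma(8, 17/4)
obs 4: x=0 → posterior Gamma(8, 21/4)
obs 5: x=2 → posterior Gamma(10, 25/4)
obs 6: x=5 → posterior Gamma(15, 29/4)
obs 7: x=6 → posterior Gamma(21, 33/4)

k = 4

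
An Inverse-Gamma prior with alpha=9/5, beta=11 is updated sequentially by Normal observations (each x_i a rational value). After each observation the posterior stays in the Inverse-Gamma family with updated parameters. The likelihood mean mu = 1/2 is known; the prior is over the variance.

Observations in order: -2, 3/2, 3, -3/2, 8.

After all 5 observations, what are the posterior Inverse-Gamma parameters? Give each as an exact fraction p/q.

obs 1: x=-2 → posterior Inverse-Gamma(23/10, 113/8)
obs 2: x=3/2 → posterior Inverse-Gamma(14/5, 117/8)
obs 3: x=3 → posterior Inverse-Gamma(33/10, 71/4)
obs 4: x=-3/2 → posterior Inverse-Gamma(19/5, 79/4)
obs 5: x=8 → posterior Inverse-Gamma(43/10, 383/8)

alpha=43/10, beta=383/8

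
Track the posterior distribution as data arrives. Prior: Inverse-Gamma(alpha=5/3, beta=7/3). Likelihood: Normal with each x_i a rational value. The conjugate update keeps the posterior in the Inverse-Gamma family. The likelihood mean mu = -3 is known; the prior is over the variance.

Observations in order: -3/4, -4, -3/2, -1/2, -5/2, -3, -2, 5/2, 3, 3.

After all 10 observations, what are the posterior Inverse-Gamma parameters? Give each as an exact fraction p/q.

obs 1: x=-3/4 → posterior Inverse-Gamma(13/6, 467/96)
obs 2: x=-4 → posterior Inverse-Gamma(8/3, 515/96)
obs 3: x=-3/2 → posterior Inverse-Gamma(19/6, 623/96)
obs 4: x=-1/2 → posterior Inverse-Gamma(11/3, 923/96)
obs 5: x=-5/2 → posterior Inverse-Gamma(25/6, 935/96)
obs 6: x=-3 → posterior Inverse-Gamma(14/3, 935/96)
obs 7: x=-2 → posterior Inverse-Gamma(31/6, 983/96)
obs 8: x=5/2 → posterior Inverse-Gamma(17/3, 2435/96)
obs 9: x=3 → posterior Inverse-Gamma(37/6, 4163/96)
obs 10: x=3 → posterior Inverse-Gamma(20/3, 5891/96)

alpha=20/3, beta=5891/96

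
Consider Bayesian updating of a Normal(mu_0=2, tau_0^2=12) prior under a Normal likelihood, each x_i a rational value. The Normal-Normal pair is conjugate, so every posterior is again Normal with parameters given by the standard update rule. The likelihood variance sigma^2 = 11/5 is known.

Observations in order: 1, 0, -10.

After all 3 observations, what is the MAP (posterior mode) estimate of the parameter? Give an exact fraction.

obs 1: x=1 → posterior Normal(82/71, 132/71)
obs 2: x=0 → posterior Normal(82/131, 132/131)
obs 3: x=-10 → posterior Normal(-518/191, 132/191)

-518/191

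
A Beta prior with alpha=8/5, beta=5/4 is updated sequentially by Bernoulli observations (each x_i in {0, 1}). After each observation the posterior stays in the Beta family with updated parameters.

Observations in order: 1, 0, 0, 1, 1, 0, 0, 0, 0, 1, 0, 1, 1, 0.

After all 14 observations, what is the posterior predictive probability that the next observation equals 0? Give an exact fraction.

185/337

obs 1: x=1 → posterior Beta(13/5, 5/4)
obs 2: x=0 → posterior Beta(13/5, 9/4)
obs 3: x=0 → posterior Beta(13/5, 13/4)
obs 4: x=1 → posterior Beta(18/5, 13/4)
obs 5: x=1 → posterior Beta(23/5, 13/4)
obs 6: x=0 → posterior Beta(23/5, 17/4)
obs 7: x=0 → posterior Beta(23/5, 21/4)
obs 8: x=0 → posterior Beta(23/5, 25/4)
obs 9: x=0 → posterior Beta(23/5, 29/4)
obs 10: x=1 → posterior Beta(28/5, 29/4)
obs 11: x=0 → posterior Beta(28/5, 33/4)
obs 12: x=1 → posterior Beta(33/5, 33/4)
obs 13: x=1 → posterior Beta(38/5, 33/4)
obs 14: x=0 → posterior Beta(38/5, 37/4)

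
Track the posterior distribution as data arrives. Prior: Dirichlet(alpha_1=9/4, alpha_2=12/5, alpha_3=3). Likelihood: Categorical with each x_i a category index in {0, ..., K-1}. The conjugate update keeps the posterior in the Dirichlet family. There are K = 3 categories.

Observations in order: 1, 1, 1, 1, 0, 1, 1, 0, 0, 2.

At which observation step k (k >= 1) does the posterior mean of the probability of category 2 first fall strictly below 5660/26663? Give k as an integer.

obs 1: x=1 → posterior Dirichlet(9/4, 17/5, 3)
obs 2: x=1 → posterior Dirichlet(9/4, 22/5, 3)
obs 3: x=1 → posterior Dirichlet(9/4, 27/5, 3)
obs 4: x=1 → posterior Dirichlet(9/4, 32/5, 3)
obs 5: x=0 → posterior Dirichlet(13/4, 32/5, 3)
obs 6: x=1 → posterior Dirichlet(13/4, 37/5, 3)
obs 7: x=1 → posterior Dirichlet(13/4, 42/5, 3)
obs 8: x=0 → posterior Dirichlet(17/4, 42/5, 3)
obs 9: x=0 → posterior Dirichlet(21/4, 42/5, 3)
obs 10: x=2 → posterior Dirichlet(21/4, 42/5, 4)

k = 7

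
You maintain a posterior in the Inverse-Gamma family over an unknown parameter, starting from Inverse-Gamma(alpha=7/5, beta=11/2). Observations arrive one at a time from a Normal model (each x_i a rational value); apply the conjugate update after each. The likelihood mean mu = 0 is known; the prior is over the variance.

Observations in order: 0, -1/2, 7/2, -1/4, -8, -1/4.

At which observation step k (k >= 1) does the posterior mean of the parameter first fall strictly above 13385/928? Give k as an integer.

k = 5

obs 1: x=0 → posterior Inverse-Gamma(19/10, 11/2)
obs 2: x=-1/2 → posterior Inverse-Gamma(12/5, 45/8)
obs 3: x=7/2 → posterior Inverse-Gamma(29/10, 47/4)
obs 4: x=-1/4 → posterior Inverse-Gamma(17/5, 377/32)
obs 5: x=-8 → posterior Inverse-Gamma(39/10, 1401/32)
obs 6: x=-1/4 → posterior Inverse-Gamma(22/5, 701/16)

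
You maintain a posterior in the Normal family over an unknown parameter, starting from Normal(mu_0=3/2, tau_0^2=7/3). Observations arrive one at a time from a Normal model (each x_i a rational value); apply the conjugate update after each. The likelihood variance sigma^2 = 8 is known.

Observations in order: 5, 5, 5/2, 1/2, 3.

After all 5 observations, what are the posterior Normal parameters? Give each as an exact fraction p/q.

mu_0=148/59, tau_0^2=56/59

obs 1: x=5 → posterior Normal(71/31, 56/31)
obs 2: x=5 → posterior Normal(53/19, 28/19)
obs 3: x=5/2 → posterior Normal(247/90, 56/45)
obs 4: x=1/2 → posterior Normal(127/52, 14/13)
obs 5: x=3 → posterior Normal(148/59, 56/59)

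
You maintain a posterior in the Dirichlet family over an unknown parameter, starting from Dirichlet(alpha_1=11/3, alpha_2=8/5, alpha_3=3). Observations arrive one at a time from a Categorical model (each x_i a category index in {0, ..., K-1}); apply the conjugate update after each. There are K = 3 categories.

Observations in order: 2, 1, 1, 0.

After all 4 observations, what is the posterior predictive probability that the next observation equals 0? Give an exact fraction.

obs 1: x=2 → posterior Dirichlet(11/3, 8/5, 4)
obs 2: x=1 → posterior Dirichlet(11/3, 13/5, 4)
obs 3: x=1 → posterior Dirichlet(11/3, 18/5, 4)
obs 4: x=0 → posterior Dirichlet(14/3, 18/5, 4)

35/92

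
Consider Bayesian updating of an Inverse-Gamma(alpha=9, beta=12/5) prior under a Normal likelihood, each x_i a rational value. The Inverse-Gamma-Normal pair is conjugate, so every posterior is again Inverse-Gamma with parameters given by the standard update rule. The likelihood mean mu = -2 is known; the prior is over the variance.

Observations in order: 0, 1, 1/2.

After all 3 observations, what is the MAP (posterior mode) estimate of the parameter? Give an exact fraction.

obs 1: x=0 → posterior Inverse-Gamma(19/2, 22/5)
obs 2: x=1 → posterior Inverse-Gamma(10, 89/10)
obs 3: x=1/2 → posterior Inverse-Gamma(21/2, 481/40)

481/460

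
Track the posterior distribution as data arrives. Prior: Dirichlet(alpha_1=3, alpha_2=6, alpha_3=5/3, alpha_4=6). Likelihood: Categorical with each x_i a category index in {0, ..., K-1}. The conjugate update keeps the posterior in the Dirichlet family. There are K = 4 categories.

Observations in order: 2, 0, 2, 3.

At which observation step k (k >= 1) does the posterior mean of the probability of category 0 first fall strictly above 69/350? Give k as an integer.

k = 2

obs 1: x=2 → posterior Dirichlet(3, 6, 8/3, 6)
obs 2: x=0 → posterior Dirichlet(4, 6, 8/3, 6)
obs 3: x=2 → posterior Dirichlet(4, 6, 11/3, 6)
obs 4: x=3 → posterior Dirichlet(4, 6, 11/3, 7)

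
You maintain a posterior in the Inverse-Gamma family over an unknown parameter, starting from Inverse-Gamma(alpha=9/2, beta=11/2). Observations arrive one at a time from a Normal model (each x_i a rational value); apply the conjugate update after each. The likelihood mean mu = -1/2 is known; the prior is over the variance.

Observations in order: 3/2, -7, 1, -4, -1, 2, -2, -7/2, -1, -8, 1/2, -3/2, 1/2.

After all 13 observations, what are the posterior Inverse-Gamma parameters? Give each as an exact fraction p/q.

obs 1: x=3/2 → posterior Inverse-Gamma(5, 15/2)
obs 2: x=-7 → posterior Inverse-Gamma(11/2, 229/8)
obs 3: x=1 → posterior Inverse-Gamma(6, 119/4)
obs 4: x=-4 → posterior Inverse-Gamma(13/2, 287/8)
obs 5: x=-1 → posterior Inverse-Gamma(7, 36)
obs 6: x=2 → posterior Inverse-Gamma(15/2, 313/8)
obs 7: x=-2 → posterior Inverse-Gamma(8, 161/4)
obs 8: x=-7/2 → posterior Inverse-Gamma(17/2, 179/4)
obs 9: x=-1 → posterior Inverse-Gamma(9, 359/8)
obs 10: x=-8 → posterior Inverse-Gamma(19/2, 73)
obs 11: x=1/2 → posterior Inverse-Gamma(10, 147/2)
obs 12: x=-3/2 → posterior Inverse-Gamma(21/2, 74)
obs 13: x=1/2 → posterior Inverse-Gamma(11, 149/2)

alpha=11, beta=149/2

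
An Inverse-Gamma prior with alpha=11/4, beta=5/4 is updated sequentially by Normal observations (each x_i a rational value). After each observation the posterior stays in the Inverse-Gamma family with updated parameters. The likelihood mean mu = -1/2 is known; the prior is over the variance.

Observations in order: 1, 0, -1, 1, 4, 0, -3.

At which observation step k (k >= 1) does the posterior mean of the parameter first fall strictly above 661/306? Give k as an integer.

k = 5

obs 1: x=1 → posterior Inverse-Gamma(13/4, 19/8)
obs 2: x=0 → posterior Inverse-Gamma(15/4, 5/2)
obs 3: x=-1 → posterior Inverse-Gamma(17/4, 21/8)
obs 4: x=1 → posterior Inverse-Gamma(19/4, 15/4)
obs 5: x=4 → posterior Inverse-Gamma(21/4, 111/8)
obs 6: x=0 → posterior Inverse-Gamma(23/4, 14)
obs 7: x=-3 → posterior Inverse-Gamma(25/4, 137/8)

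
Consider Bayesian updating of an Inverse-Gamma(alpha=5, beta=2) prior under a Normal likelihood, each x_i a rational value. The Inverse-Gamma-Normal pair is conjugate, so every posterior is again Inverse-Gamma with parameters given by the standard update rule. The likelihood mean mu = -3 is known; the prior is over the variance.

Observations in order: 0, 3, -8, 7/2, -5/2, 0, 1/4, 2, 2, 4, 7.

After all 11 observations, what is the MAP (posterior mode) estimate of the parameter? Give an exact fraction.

5361/368

obs 1: x=0 → posterior Inverse-Gamma(11/2, 13/2)
obs 2: x=3 → posterior Inverse-Gamma(6, 49/2)
obs 3: x=-8 → posterior Inverse-Gamma(13/2, 37)
obs 4: x=7/2 → posterior Inverse-Gamma(7, 465/8)
obs 5: x=-5/2 → posterior Inverse-Gamma(15/2, 233/4)
obs 6: x=0 → posterior Inverse-Gamma(8, 251/4)
obs 7: x=1/4 → posterior Inverse-Gamma(17/2, 2177/32)
obs 8: x=2 → posterior Inverse-Gamma(9, 2577/32)
obs 9: x=2 → posterior Inverse-Gamma(19/2, 2977/32)
obs 10: x=4 → posterior Inverse-Gamma(10, 3761/32)
obs 11: x=7 → posterior Inverse-Gamma(21/2, 5361/32)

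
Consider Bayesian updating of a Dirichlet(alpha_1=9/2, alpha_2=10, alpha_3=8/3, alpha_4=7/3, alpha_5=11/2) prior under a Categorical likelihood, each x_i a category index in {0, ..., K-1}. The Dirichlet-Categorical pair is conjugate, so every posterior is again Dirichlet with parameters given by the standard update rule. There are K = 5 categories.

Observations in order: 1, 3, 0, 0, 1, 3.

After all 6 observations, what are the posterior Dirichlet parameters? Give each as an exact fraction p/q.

alpha_1=13/2, alpha_2=12, alpha_3=8/3, alpha_4=13/3, alpha_5=11/2

obs 1: x=1 → posterior Dirichlet(9/2, 11, 8/3, 7/3, 11/2)
obs 2: x=3 → posterior Dirichlet(9/2, 11, 8/3, 10/3, 11/2)
obs 3: x=0 → posterior Dirichlet(11/2, 11, 8/3, 10/3, 11/2)
obs 4: x=0 → posterior Dirichlet(13/2, 11, 8/3, 10/3, 11/2)
obs 5: x=1 → posterior Dirichlet(13/2, 12, 8/3, 10/3, 11/2)
obs 6: x=3 → posterior Dirichlet(13/2, 12, 8/3, 13/3, 11/2)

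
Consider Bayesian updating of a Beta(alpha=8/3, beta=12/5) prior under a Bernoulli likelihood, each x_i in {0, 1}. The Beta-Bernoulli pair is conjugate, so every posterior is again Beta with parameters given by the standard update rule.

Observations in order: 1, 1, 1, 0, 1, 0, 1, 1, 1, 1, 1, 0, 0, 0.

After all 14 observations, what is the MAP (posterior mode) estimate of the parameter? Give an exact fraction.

5/8

obs 1: x=1 → posterior Beta(11/3, 12/5)
obs 2: x=1 → posterior Beta(14/3, 12/5)
obs 3: x=1 → posterior Beta(17/3, 12/5)
obs 4: x=0 → posterior Beta(17/3, 17/5)
obs 5: x=1 → posterior Beta(20/3, 17/5)
obs 6: x=0 → posterior Beta(20/3, 22/5)
obs 7: x=1 → posterior Beta(23/3, 22/5)
obs 8: x=1 → posterior Beta(26/3, 22/5)
obs 9: x=1 → posterior Beta(29/3, 22/5)
obs 10: x=1 → posterior Beta(32/3, 22/5)
obs 11: x=1 → posterior Beta(35/3, 22/5)
obs 12: x=0 → posterior Beta(35/3, 27/5)
obs 13: x=0 → posterior Beta(35/3, 32/5)
obs 14: x=0 → posterior Beta(35/3, 37/5)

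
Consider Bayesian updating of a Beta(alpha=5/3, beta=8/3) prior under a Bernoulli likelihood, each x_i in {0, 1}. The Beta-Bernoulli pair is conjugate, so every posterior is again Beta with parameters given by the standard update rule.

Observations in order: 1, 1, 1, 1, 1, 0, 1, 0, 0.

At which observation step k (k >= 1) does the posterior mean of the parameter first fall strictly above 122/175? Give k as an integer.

k = 5

obs 1: x=1 → posterior Beta(8/3, 8/3)
obs 2: x=1 → posterior Beta(11/3, 8/3)
obs 3: x=1 → posterior Beta(14/3, 8/3)
obs 4: x=1 → posterior Beta(17/3, 8/3)
obs 5: x=1 → posterior Beta(20/3, 8/3)
obs 6: x=0 → posterior Beta(20/3, 11/3)
obs 7: x=1 → posterior Beta(23/3, 11/3)
obs 8: x=0 → posterior Beta(23/3, 14/3)
obs 9: x=0 → posterior Beta(23/3, 17/3)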